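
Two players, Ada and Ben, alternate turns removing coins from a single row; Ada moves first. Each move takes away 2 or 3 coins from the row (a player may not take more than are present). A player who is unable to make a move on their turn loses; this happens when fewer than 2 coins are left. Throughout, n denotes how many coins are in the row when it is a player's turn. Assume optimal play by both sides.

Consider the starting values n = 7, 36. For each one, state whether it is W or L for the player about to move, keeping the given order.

7: W, 36: L

Classify positions by backward induction: terminal positions (no move available) are L. From any other position, the mover wins iff some move reaches an L.
n=0: no move → L
n=1: no move → L
n=2: W (go to 0, an L position)
n=3: W (go to 1, an L position)
n=4: W (go to 1, an L position)
n=5: L (options 3(W), 2(W) are all W)
n=6: L (options 4(W), 3(W) are all W)
n=7: W (go to 5, an L position)
n=8: W (go to 6, an L position)
n=9: W (go to 6, an L position)
n=10: L (options 8(W), 7(W) are all W)
n=11: L (options 9(W), 8(W) are all W)
n=12: W (go to 10, an L position)
n=13: W (go to 11, an L position)
n=14: W (go to 11, an L position)
n=15: L (options 13(W), 12(W) are all W)
n=16: L (options 14(W), 13(W) are all W)
n=17: W (go to 15, an L position)
n=18: W (go to 16, an L position)
n=19: W (go to 16, an L position)
n=20: L (options 18(W), 17(W) are all W)
n=21: L (options 19(W), 18(W) are all W)
n=22: W (go to 20, an L position)
n=23: W (go to 21, an L position)
n=24: W (go to 21, an L position)
n=25: L (options 23(W), 22(W) are all W)
n=26: L (options 24(W), 23(W) are all W)
n=27: W (go to 25, an L position)
n=28: W (go to 26, an L position)
n=29: W (go to 26, an L position)
n=30: L (options 28(W), 27(W) are all W)
n=31: L (options 29(W), 28(W) are all W)
n=32: W (go to 30, an L position)
n=33: W (go to 31, an L position)
n=34: W (go to 31, an L position)
n=35: L (options 33(W), 32(W) are all W)
n=36: L (options 34(W), 33(W) are all W)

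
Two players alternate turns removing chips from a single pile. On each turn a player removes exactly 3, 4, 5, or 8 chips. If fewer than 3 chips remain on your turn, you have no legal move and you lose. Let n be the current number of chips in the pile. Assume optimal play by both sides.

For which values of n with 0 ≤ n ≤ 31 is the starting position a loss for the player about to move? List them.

Build the W/L table. Terminal = L. A non-terminal position is W if it has a move to some L; otherwise it is L.
n=0: no move → L
n=1: no move → L
n=2: no move → L
n=3: →0(L), so W
n=4: →1(L), so W
n=5: →2(L), so W
n=6: →2(L), so W
n=7: →2(L), so W
n=8: →0(L), so W
n=9: →1(L), so W
n=10: →2(L), so W
n=11: →8(W), 7(W), 6(W), 3(W) — all W, so L
n=12: →9(W), 8(W), 7(W), 4(W) — all W, so L
n=13: →10(W), 9(W), 8(W), 5(W) — all W, so L
n=14: →11(L), so W
n=15: →12(L), so W
n=16: →13(L), so W
n=17: →13(L), so W
n=18: →13(L), so W
n=19: →11(L), so W
n=20: →12(L), so W
n=21: →13(L), so W
n=22: →19(W), 18(W), 17(W), 14(W) — all W, so L
n=23: →20(W), 19(W), 18(W), 15(W) — all W, so L
n=24: →21(W), 20(W), 19(W), 16(W) — all W, so L
n=25: →22(L), so W
n=26: →23(L), so W
n=27: →24(L), so W
n=28: →24(L), so W
n=29: →24(L), so W
n=30: →22(L), so W
n=31: →23(L), so W
Reading off the rows marked L gives the requested list; there are 9 such values of n.

0, 1, 2, 11, 12, 13, 22, 23, 24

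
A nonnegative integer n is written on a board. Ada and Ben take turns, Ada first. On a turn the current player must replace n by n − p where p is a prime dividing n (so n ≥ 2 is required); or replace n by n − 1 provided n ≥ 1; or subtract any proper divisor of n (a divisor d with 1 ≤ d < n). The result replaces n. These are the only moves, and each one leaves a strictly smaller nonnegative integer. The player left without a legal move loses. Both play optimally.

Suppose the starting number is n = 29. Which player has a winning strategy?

Ada wins.

Build the W/L table. Terminal = L. A non-terminal position is W if it has a move to some L; otherwise it is L.
n=0: no move → L
n=1: can move to 0, which is L ⇒ W
n=2: can move to 0, which is L ⇒ W
n=3: can move to 0, which is L ⇒ W
n=4: moves to 2(W), 3(W); every one is W ⇒ L
n=5: can move to 0, which is L ⇒ W
n=6: can move to 4, which is L ⇒ W
n=7: can move to 0, which is L ⇒ W
n=8: can move to 4, which is L ⇒ W
n=9: moves to 6(W), 8(W); every one is W ⇒ L
n=10: can move to 9, which is L ⇒ W
n=11: can move to 0, which is L ⇒ W
n=12: can move to 9, which is L ⇒ W
n=13: can move to 0, which is L ⇒ W
n=14: moves to 7(W), 12(W), 13(W); every one is W ⇒ L
n=15: can move to 14, which is L ⇒ W
n=16: can move to 14, which is L ⇒ W
n=17: can move to 0, which is L ⇒ W
n=18: can move to 9, which is L ⇒ W
n=19: can move to 0, which is L ⇒ W
n=20: moves to 10(W), 15(W), 16(W), 18(W), 19(W); every one is W ⇒ L
n=21: can move to 14, which is L ⇒ W
n=22: can move to 20, which is L ⇒ W
n=23: can move to 0, which is L ⇒ W
n=24: can move to 20, which is L ⇒ W
n=25: can move to 20, which is L ⇒ W
n=26: moves to 13(W), 24(W), 25(W); every one is W ⇒ L
n=27: can move to 26, which is L ⇒ W
n=28: can move to 14, which is L ⇒ W
n=29: can move to 0, which is L ⇒ W
From 29 Ada can move to 0, reaching an L position.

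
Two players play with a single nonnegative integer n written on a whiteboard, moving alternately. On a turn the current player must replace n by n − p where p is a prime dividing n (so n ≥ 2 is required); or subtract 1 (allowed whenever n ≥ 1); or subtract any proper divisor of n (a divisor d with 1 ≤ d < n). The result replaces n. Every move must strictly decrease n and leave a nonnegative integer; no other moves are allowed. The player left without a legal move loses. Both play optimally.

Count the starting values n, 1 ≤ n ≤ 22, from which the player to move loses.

4

Positions with no move are L. A position that does have a move is losing for the player to move precisely when every available move leads to a winning position for the opponent. Fill in the labels:
n=0: no move → L
n=1: W (go to 0, an L position)
n=2: W (go to 0, an L position)
n=3: W (go to 0, an L position)
n=4: L (options 2(W), 3(W) are all W)
n=5: W (go to 0, an L position)
n=6: W (go to 4, an L position)
n=7: W (go to 0, an L position)
n=8: W (go to 4, an L position)
n=9: L (options 6(W), 8(W) are all W)
n=10: W (go to 9, an L position)
n=11: W (go to 0, an L position)
n=12: W (go to 9, an L position)
n=13: W (go to 0, an L position)
n=14: L (options 7(W), 12(W), 13(W) are all W)
n=15: W (go to 14, an L position)
n=16: W (go to 14, an L position)
n=17: W (go to 0, an L position)
n=18: W (go to 9, an L position)
n=19: W (go to 0, an L position)
n=20: L (options 10(W), 15(W), 16(W), 18(W), 19(W) are all W)
n=21: W (go to 14, an L position)
n=22: W (go to 20, an L position)
L entries with 1 ≤ n ≤ 22 (n=0 is outside the asked range and is not counted): n = 4, 9, 14, 20; that makes 4.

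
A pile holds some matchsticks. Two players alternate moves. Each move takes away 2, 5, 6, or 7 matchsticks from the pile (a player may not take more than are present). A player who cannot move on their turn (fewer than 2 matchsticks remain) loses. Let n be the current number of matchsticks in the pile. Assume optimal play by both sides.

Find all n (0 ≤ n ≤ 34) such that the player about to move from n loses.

Work bottom-up. With no move the player to move loses. Otherwise the position is W if at least one move leads to an L position for the opponent, and L if every move leads to a W.
n=0: no move → L
n=1: no move → L
n=2: →0(L), so W
n=3: →1(L), so W
n=4: →2(W) only, which is W, so L
n=5: →0(L), so W
n=6: →4(L), so W
n=7: →1(L), so W
n=8: →1(L), so W
n=9: →4(L), so W
n=10: →4(L), so W
n=11: →4(L), so W
n=12: →10(W), 7(W), 6(W), 5(W) — all W, so L
n=13: →11(W), 8(W), 7(W), 6(W) — all W, so L
n=14: →12(L), so W
n=15: →13(L), so W
n=16: →14(W), 11(W), 10(W), 9(W) — all W, so L
n=17: →12(L), so W
n=18: →16(L), so W
n=19: →13(L), so W
n=20: →13(L), so W
n=21: →16(L), so W
n=22: →16(L), so W
n=23: →16(L), so W
n=24: →22(W), 19(W), 18(W), 17(W) — all W, so L
n=25: →23(W), 20(W), 19(W), 18(W) — all W, so L
n=26: →24(L), so W
n=27: →25(L), so W
n=28: →26(W), 23(W), 22(W), 21(W) — all W, so L
n=29: →24(L), so W
n=30: →28(L), so W
n=31: →25(L), so W
n=32: →25(L), so W
n=33: →28(L), so W
n=34: →28(L), so W
Reading off the rows marked L gives the requested list; there are 9 such values of n.

0, 1, 4, 12, 13, 16, 24, 25, 28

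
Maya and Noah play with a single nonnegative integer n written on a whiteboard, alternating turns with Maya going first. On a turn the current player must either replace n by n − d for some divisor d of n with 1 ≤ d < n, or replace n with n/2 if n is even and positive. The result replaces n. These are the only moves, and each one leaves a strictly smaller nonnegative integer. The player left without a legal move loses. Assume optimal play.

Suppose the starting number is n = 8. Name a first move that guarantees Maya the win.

Move to 7.

Work bottom-up. With no move the player to move loses. Otherwise the position is W if at least one move leads to an L position for the opponent, and L if every move leads to a W.
n=0: no move → L
n=1: no move → L
n=2: can move to 1, which is L ⇒ W
n=3: the only move is to 2(W), a W ⇒ L
n=4: can move to 3, which is L ⇒ W
n=5: the only move is to 4(W), a W ⇒ L
n=6: can move to 3, which is L ⇒ W
n=7: the only move is to 6(W), a W ⇒ L
n=8: can move to 7, which is L ⇒ W
From 8, the L positions reachable in one move are: 7.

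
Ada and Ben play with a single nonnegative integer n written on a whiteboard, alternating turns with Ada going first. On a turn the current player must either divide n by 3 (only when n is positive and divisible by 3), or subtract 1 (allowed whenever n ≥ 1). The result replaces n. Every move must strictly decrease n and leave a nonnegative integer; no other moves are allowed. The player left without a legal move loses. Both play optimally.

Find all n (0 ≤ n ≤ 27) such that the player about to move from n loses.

0, 2, 4, 7, 9, 11, 13, 15, 17, 19, 22, 24, 26

Classify positions by backward induction: terminal positions (no move available) are L. From any other position, the mover wins iff some move reaches an L.
n=0: no move → L
n=1: W (go to 0, an L position)
n=2: L (sole option 1(W) is W)
n=3: W (go to 2, an L position)
n=4: L (sole option 3(W) is W)
n=5: W (go to 4, an L position)
n=6: W (go to 2, an L position)
n=7: L (sole option 6(W) is W)
n=8: W (go to 7, an L position)
n=9: L (options 3(W), 8(W) are all W)
n=10: W (go to 9, an L position)
n=11: L (sole option 10(W) is W)
n=12: W (go to 4, an L position)
n=13: L (sole option 12(W) is W)
n=14: W (go to 13, an L position)
n=15: L (options 5(W), 14(W) are all W)
n=16: W (go to 15, an L position)
n=17: L (sole option 16(W) is W)
n=18: W (go to 17, an L position)
n=19: L (sole option 18(W) is W)
n=20: W (go to 19, an L position)
n=21: W (go to 7, an L position)
n=22: L (sole option 21(W) is W)
n=23: W (go to 22, an L position)
n=24: L (options 8(W), 23(W) are all W)
n=25: W (go to 24, an L position)
n=26: L (sole option 25(W) is W)
n=27: W (go to 9, an L position)
Reading off the rows marked L gives the requested list; there are 13 such values of n.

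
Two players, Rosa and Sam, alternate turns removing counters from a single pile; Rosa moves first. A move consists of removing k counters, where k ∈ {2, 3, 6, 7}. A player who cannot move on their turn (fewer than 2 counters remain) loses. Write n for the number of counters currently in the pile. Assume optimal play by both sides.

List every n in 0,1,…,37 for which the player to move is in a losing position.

0, 1, 5, 9, 10, 14, 18, 19, 23, 27, 28, 32, 36, 37

Compute win/loss labels from the base case upward. A position with no move is L. Any other position is W if it can reach an L in one move, else L.
n=0: no move → L
n=1: no move → L
n=2: W (go to 0, an L position)
n=3: W (go to 1, an L position)
n=4: W (go to 1, an L position)
n=5: L (options 3(W), 2(W) are all W)
n=6: W (go to 0, an L position)
n=7: W (go to 5, an L position)
n=8: W (go to 5, an L position)
n=9: L (options 7(W), 6(W), 3(W), 2(W) are all W)
n=10: L (options 8(W), 7(W), 4(W), 3(W) are all W)
n=11: W (go to 9, an L position)
n=12: W (go to 10, an L position)
n=13: W (go to 10, an L position)
n=14: L (options 12(W), 11(W), 8(W), 7(W) are all W)
n=15: W (go to 9, an L position)
n=16: W (go to 14, an L position)
n=17: W (go to 14, an L position)
n=18: L (options 16(W), 15(W), 12(W), 11(W) are all W)
n=19: L (options 17(W), 16(W), 13(W), 12(W) are all W)
n=20: W (go to 18, an L position)
n=21: W (go to 19, an L position)
n=22: W (go to 19, an L position)
n=23: L (options 21(W), 20(W), 17(W), 16(W) are all W)
n=24: W (go to 18, an L position)
n=25: W (go to 23, an L position)
n=26: W (go to 23, an L position)
n=27: L (options 25(W), 24(W), 21(W), 20(W) are all W)
n=28: L (options 26(W), 25(W), 22(W), 21(W) are all W)
n=29: W (go to 27, an L position)
n=30: W (go to 28, an L position)
n=31: W (go to 28, an L position)
n=32: L (options 30(W), 29(W), 26(W), 25(W) are all W)
n=33: W (go to 27, an L position)
n=34: W (go to 32, an L position)
n=35: W (go to 32, an L position)
n=36: L (options 34(W), 33(W), 30(W), 29(W) are all W)
n=37: L (options 35(W), 34(W), 31(W), 30(W) are all W)
The losing starting values of n are exactly the entries labelled L in this table (14 of them).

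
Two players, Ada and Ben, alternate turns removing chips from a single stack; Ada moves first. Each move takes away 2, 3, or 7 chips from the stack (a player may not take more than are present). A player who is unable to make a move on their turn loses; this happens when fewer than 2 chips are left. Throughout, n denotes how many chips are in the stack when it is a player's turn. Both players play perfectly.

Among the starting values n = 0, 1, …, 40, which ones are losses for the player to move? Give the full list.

Label each position W (a win for the player to move) or L (a loss). A position with no legal move is L; any other position is W exactly when some move reaches an L, and L when every move reaches a W.
n=0: no move → L
n=1: no move → L
n=2: reaches L-position 0 → W
n=3: reaches L-position 1 → W
n=4: reaches L-position 1 → W
n=5: only reaches 3(W), 2(W), all W → L
n=6: only reaches 4(W), 3(W), all W → L
n=7: reaches L-position 5 → W
n=8: reaches L-position 6 → W
n=9: reaches L-position 6 → W
n=10: only reaches 8(W), 7(W), 3(W), all W → L
n=11: only reaches 9(W), 8(W), 4(W), all W → L
n=12: reaches L-position 10 → W
n=13: reaches L-position 11 → W
n=14: reaches L-position 11 → W
n=15: only reaches 13(W), 12(W), 8(W), all W → L
n=16: only reaches 14(W), 13(W), 9(W), all W → L
n=17: reaches L-position 15 → W
n=18: reaches L-position 16 → W
n=19: reaches L-position 16 → W
n=20: only reaches 18(W), 17(W), 13(W), all W → L
n=21: only reaches 19(W), 18(W), 14(W), all W → L
n=22: reaches L-position 20 → W
n=23: reaches L-position 21 → W
n=24: reaches L-position 21 → W
n=25: only reaches 23(W), 22(W), 18(W), all W → L
n=26: only reaches 24(W), 23(W), 19(W), all W → L
n=27: reaches L-position 25 → W
n=28: reaches L-position 26 → W
n=29: reaches L-position 26 → W
n=30: only reaches 28(W), 27(W), 23(W), all W → L
n=31: only reaches 29(W), 28(W), 24(W), all W → L
n=32: reaches L-position 30 → W
n=33: reaches L-position 31 → W
n=34: reaches L-position 31 → W
n=35: only reaches 33(W), 32(W), 28(W), all W → L
n=36: only reaches 34(W), 33(W), 29(W), all W → L
n=37: reaches L-position 35 → W
n=38: reaches L-position 36 → W
n=39: reaches L-position 36 → W
n=40: only reaches 38(W), 37(W), 33(W), all W → L
The losing starting values of n are exactly the entries labelled L in this table (17 of them).

0, 1, 5, 6, 10, 11, 15, 16, 20, 21, 25, 26, 30, 31, 35, 36, 40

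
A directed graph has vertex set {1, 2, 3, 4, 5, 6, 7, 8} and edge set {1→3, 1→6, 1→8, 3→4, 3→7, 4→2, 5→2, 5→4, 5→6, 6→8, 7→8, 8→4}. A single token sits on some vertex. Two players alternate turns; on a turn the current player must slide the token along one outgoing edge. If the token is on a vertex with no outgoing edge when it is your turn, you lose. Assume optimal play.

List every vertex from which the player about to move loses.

2, 3, 8

Label each position W (a win for the player to move) or L (a loss). A position with no legal move is L; any other position is W exactly when some move reaches an L, and L when every move reaches a W.
Every edge goes from a vertex to one that appears earlier in the order 2, 4, 8, 6, 5, 7, 3, 1, so processing vertices in that order labels each vertex after all of its successors.
2: no outgoing edge → L
4: reaches L-position 2 → W
8: only reaches 4(W), which is W → L
6: reaches L-position 8 → W
5: reaches L-position 2 → W
7: reaches L-position 8 → W
3: only reaches 7(W), 4(W), all W → L
1: reaches L-position 3 → W
Reading off the rows marked L gives the requested list; there are 3 such vertices.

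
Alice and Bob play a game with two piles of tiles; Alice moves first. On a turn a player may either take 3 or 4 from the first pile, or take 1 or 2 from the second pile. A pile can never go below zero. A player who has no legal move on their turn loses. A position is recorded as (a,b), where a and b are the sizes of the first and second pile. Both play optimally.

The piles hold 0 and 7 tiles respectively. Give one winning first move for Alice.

Compute win/loss labels from the base case upward. A position with no move is L. Any other position is W if it can reach an L in one move, else L.
No move ever increases a pile, so every position that can arise here has a ≤ 0 and b ≤ 7; it is enough to label the cells with 0 ≤ a ≤ 0 and 0 ≤ b ≤ 7.
Every move lowers a or b (never raises either), so fill the grid row by row in increasing a, and left to right within a row: each cell's successors are then already labelled.
      b=0  b=1  b=2  b=3  b=4  b=5  b=6  b=7
a=0:    L    W    W    L    W    W    L    W
Cells with no legal move (terminal, hence L): (0,0).
The remaining L cells, each justified by listing all of its moves:
(0,3): only reaches (0,2)(W), (0,1)(W), all W → L
(0,6): only reaches (0,5)(W), (0,4)(W), all W → L
Every other cell has at least one move into one of the L cells above, so it is W.
From (0,7), the L positions reachable in one move are: (0,6).

Move to (0,6).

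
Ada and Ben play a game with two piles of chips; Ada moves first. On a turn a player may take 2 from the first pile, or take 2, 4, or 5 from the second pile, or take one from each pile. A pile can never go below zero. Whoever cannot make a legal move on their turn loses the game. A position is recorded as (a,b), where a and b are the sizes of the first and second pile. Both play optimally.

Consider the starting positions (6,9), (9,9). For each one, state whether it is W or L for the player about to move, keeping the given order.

Compute win/loss labels from the base case upward. A position with no move is L. Any other position is W if it can reach an L in one move, else L.
No move ever increases a pile, so every position that can arise here has a ≤ 9 and b ≤ 9; it is enough to label the cells with 0 ≤ a ≤ 9 and 0 ≤ b ≤ 9.
Every move lowers a or b (never raises either), so fill the grid row by row in increasing a, and left to right within a row: each cell's successors are then already labelled.
      b=0  b=1  b=2  b=3  b=4  b=5  b=6  b=7  b=8  b=9
a=0:    L    L    W    W    W    W    W    L    L    W
a=1:    L    W    W    L    W    W    L    W    W    W
a=2:    W    W    L    L    W    W    W    W    W    L
a=3:    W    L    L    W    W    W    W    W    L    L
a=4:    L    L    W    W    W    W    W    L    L    W
a=5:    L    W    W    L    W    W    L    W    W    W
a=6:    W    W    L    L    W    W    W    W    W    L
a=7:    W    L    L    W    W    W    W    W    L    L
a=8:    L    L    W    W    W    W    W    L    L    W
a=9:    L    W    W    L    W    W    L    W    W    W
Cells with no legal move (terminal, hence L): (0,0), (0,1), (1,0).
The remaining L cells, each justified by listing all of its moves:
(0,7): L (options (0,5)(W), (0,3)(W), (0,2)(W) are all W)
(0,8): L (options (0,6)(W), (0,4)(W), (0,3)(W) are all W)
(1,3): L (options (1,1)(W), (0,2)(W) are all W)
(1,6): L (options (1,4)(W), (1,2)(W), (1,1)(W), (0,5)(W) are all W)
(2,2): L (options (0,2)(W), (2,0)(W), (1,1)(W) are all W)
(2,3): L (options (0,3)(W), (2,1)(W), (1,2)(W) are all W)
(2,9): L (options (0,9)(W), (2,7)(W), (2,5)(W), (2,4)(W), (1,8)(W) are all W)
(3,1): L (options (1,1)(W), (2,0)(W) are all W)
(3,2): L (options (1,2)(W), (3,0)(W), (2,1)(W) are all W)
(3,8): L (options (1,8)(W), (3,6)(W), (3,4)(W), (3,3)(W), (2,7)(W) are all W)
(3,9): L (options (1,9)(W), (3,7)(W), (3,5)(W), (3,4)(W), (2,8)(W) are all W)
(4,0): L (sole option (2,0)(W) is W)
(4,1): L (options (2,1)(W), (3,0)(W) are all W)
(4,7): L (options (2,7)(W), (4,5)(W), (4,3)(W), (4,2)(W), (3,6)(W) are all W)
(4,8): L (options (2,8)(W), (4,6)(W), (4,4)(W), (4,3)(W), (3,7)(W) are all W)
(5,0): L (sole option (3,0)(W) is W)
(5,3): L (options (3,3)(W), (5,1)(W), (4,2)(W) are all W)
(5,6): L (options (3,6)(W), (5,4)(W), (5,2)(W), (5,1)(W), (4,5)(W) are all W)
(6,2): L (options (4,2)(W), (6,0)(W), (5,1)(W) are all W)
(6,3): L (options (4,3)(W), (6,1)(W), (5,2)(W) are all W)
(6,9): L (options (4,9)(W), (6,7)(W), (6,5)(W), (6,4)(W), (5,8)(W) are all W)
(7,1): L (options (5,1)(W), (6,0)(W) are all W)
(7,2): L (options (5,2)(W), (7,0)(W), (6,1)(W) are all W)
(7,8): L (options (5,8)(W), (7,6)(W), (7,4)(W), (7,3)(W), (6,7)(W) are all W)
(7,9): L (options (5,9)(W), (7,7)(W), (7,5)(W), (7,4)(W), (6,8)(W) are all W)
(8,0): L (sole option (6,0)(W) is W)
(8,1): L (options (6,1)(W), (7,0)(W) are all W)
(8,7): L (options (6,7)(W), (8,5)(W), (8,3)(W), (8,2)(W), (7,6)(W) are all W)
(8,8): L (options (6,8)(W), (8,6)(W), (8,4)(W), (8,3)(W), (7,7)(W) are all W)
(9,0): L (sole option (7,0)(W) is W)
(9,3): L (options (7,3)(W), (9,1)(W), (8,2)(W) are all W)
(9,6): L (options (7,6)(W), (9,4)(W), (9,2)(W), (9,1)(W), (8,5)(W) are all W)
Every other cell has at least one move into one of the L cells above, so it is W.
(6,9): one of the L cells justified above, so L
(9,9): the move to (7,9) reaches an L cell, so W

(6,9): L, (9,9): W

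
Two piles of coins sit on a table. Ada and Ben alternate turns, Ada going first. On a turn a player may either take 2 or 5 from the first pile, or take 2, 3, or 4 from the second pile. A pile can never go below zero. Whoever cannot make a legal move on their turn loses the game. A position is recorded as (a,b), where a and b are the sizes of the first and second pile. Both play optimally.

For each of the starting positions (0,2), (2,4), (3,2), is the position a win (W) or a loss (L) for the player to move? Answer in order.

Label each position W (a win for the player to move) or L (a loss). A position with no legal move is L; any other position is W exactly when some move reaches an L, and L when every move reaches a W.
No move ever increases a pile, so every position that can arise here has a ≤ 3 and b ≤ 4; it is enough to label the cells with 0 ≤ a ≤ 3 and 0 ≤ b ≤ 4.
Every move lowers a or b (never raises either), so fill the grid row by row in increasing a, and left to right within a row: each cell's successors are then already labelled.
      b=0  b=1  b=2  b=3  b=4
a=0:    L    L    W    W    W
a=1:    L    L    W    W    W
a=2:    W    W    L    L    W
a=3:    W    W    L    L    W
Cells with no legal move (terminal, hence L): (0,0), (0,1), (1,0), (1,1).
The remaining L cells, each justified by listing all of its moves:
(2,2): →(0,2)(W), (2,0)(W) — all W, so L
(2,3): →(0,3)(W), (2,1)(W), (2,0)(W) — all W, so L
(3,2): →(1,2)(W), (3,0)(W) — all W, so L
(3,3): →(1,3)(W), (3,1)(W), (3,0)(W) — all W, so L
Every other cell has at least one move into one of the L cells above, so it is W.
(0,2): the move to (0,0) reaches an L cell, so W
(2,4): the move to (2,2) reaches an L cell, so W
(3,2): one of the L cells justified above, so L

(0,2): W, (2,4): W, (3,2): L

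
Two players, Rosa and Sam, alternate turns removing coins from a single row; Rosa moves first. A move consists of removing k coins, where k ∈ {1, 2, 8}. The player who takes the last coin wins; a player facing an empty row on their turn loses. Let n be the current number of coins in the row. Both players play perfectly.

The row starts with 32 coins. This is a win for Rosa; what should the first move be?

Remove 2, leaving 30.

Label each position W (a win for the player to move) or L (a loss). A position with no legal move is L; any other position is W exactly when some move reaches an L, and L when every move reaches a W.
n=0: no move → L
n=1: W (go to 0, an L position)
n=2: W (go to 0, an L position)
n=3: L (options 2(W), 1(W) are all W)
n=4: W (go to 3, an L position)
n=5: W (go to 3, an L position)
n=6: L (options 5(W), 4(W) are all W)
n=7: W (go to 6, an L position)
n=8: W (go to 6, an L position)
n=9: L (options 8(W), 7(W), 1(W) are all W)
n=10: W (go to 9, an L position)
n=11: W (go to 9, an L position)
n=12: L (options 11(W), 10(W), 4(W) are all W)
n=13: W (go to 12, an L position)
n=14: W (go to 12, an L position)
n=15: L (options 14(W), 13(W), 7(W) are all W)
n=16: W (go to 15, an L position)
n=17: W (go to 15, an L position)
n=18: L (options 17(W), 16(W), 10(W) are all W)
n=19: W (go to 18, an L position)
n=20: W (go to 18, an L position)
n=21: L (options 20(W), 19(W), 13(W) are all W)
n=22: W (go to 21, an L position)
n=23: W (go to 21, an L position)
n=24: L (options 23(W), 22(W), 16(W) are all W)
n=25: W (go to 24, an L position)
n=26: W (go to 24, an L position)
n=27: L (options 26(W), 25(W), 19(W) are all W)
n=28: W (go to 27, an L position)
n=29: W (go to 27, an L position)
n=30: L (options 29(W), 28(W), 22(W) are all W)
n=31: W (go to 30, an L position)
n=32: W (go to 30, an L position)
From 32, the L positions reachable in one move are: 30, 24. Any move reaching one of these is winning.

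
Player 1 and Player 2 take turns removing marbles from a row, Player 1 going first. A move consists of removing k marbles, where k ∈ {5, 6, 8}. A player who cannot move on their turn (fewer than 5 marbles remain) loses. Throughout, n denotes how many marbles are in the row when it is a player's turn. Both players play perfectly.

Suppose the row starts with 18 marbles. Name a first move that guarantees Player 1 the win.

Remove 5, leaving 13.

Work bottom-up. With no move the player to move loses. Otherwise the position is W if at least one move leads to an L position for the opponent, and L if every move leads to a W.
n=0: no move → L
n=1: no move → L
n=2: no move → L
n=3: no move → L
n=4: no move → L
n=5: reaches L-position 0 → W
n=6: reaches L-position 1 → W
n=7: reaches L-position 2 → W
n=8: reaches L-position 3 → W
n=9: reaches L-position 4 → W
n=10: reaches L-position 4 → W
n=11: reaches L-position 3 → W
n=12: reaches L-position 4 → W
n=13: only reaches 8(W), 7(W), 5(W), all W → L
n=14: only reaches 9(W), 8(W), 6(W), all W → L
n=15: only reaches 10(W), 9(W), 7(W), all W → L
n=16: only reaches 11(W), 10(W), 8(W), all W → L
n=17: only reaches 12(W), 11(W), 9(W), all W → L
n=18: reaches L-position 13 → W
From 18, the L positions reachable in one move are: 13.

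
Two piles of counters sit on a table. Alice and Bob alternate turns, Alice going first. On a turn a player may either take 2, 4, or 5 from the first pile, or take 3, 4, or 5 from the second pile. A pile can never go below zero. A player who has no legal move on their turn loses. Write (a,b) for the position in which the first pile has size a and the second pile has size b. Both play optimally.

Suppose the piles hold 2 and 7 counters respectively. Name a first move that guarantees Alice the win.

Move to (2,4).

Positions with no move are L. A position that does have a move is losing for the player to move precisely when every available move leads to a winning position for the opponent. Fill in the labels:
No move ever increases a pile, so every position that can arise here has a ≤ 2 and b ≤ 7; it is enough to label the cells with 0 ≤ a ≤ 2 and 0 ≤ b ≤ 7.
Every move lowers a or b (never raises either), so fill the grid row by row in increasing a, and left to right within a row: each cell's successors are then already labelled.
      b=0  b=1  b=2  b=3  b=4  b=5  b=6  b=7
a=0:    L    L    L    W    W    W    W    W
a=1:    L    L    L    W    W    W    W    W
a=2:    W    W    W    L    L    L    W    W
Cells with no legal move (terminal, hence L): (0,0), (0,1), (0,2), (1,0), (1,1), (1,2).
The remaining L cells, each justified by listing all of its moves:
(2,3): only reaches (0,3)(W), (2,0)(W), all W → L
(2,4): only reaches (0,4)(W), (2,1)(W), (2,0)(W), all W → L
(2,5): only reaches (0,5)(W), (2,2)(W), (2,1)(W), (2,0)(W), all W → L
Every other cell has at least one move into one of the L cells above, so it is W.
From (2,7), the L positions reachable in one move are: (2,4), (2,3). Any move reaching one of these is winning.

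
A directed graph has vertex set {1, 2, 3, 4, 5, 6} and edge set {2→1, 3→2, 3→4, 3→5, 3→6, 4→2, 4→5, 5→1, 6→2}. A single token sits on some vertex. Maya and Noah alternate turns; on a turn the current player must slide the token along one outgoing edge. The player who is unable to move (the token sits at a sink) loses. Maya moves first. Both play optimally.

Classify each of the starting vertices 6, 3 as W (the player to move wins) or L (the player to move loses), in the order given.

Positions with no move are L. A position that does have a move is losing for the player to move precisely when every available move leads to a winning position for the opponent. Fill in the labels:
Every edge goes from a vertex to one that appears earlier in the order 1, 5, 2, 6, 4, 3, so processing vertices in that order labels each vertex after all of its successors.
1: no outgoing edge → L
5: reaches L-position 1 → W
2: reaches L-position 1 → W
6: only reaches 2(W), which is W → L
4: only reaches 2(W), 5(W), all W → L
3: reaches L-position 4 → W

6: L, 3: W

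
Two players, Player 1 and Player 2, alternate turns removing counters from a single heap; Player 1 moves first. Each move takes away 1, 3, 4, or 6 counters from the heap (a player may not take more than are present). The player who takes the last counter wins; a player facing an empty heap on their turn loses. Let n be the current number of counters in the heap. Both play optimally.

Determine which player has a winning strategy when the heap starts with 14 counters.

Player 2 wins.

Work bottom-up. With no move the player to move loses. Otherwise the position is W if at least one move leads to an L position for the opponent, and L if every move leads to a W.
n=0: no move → L
n=1: can move to 0, which is L ⇒ W
n=2: the only move is to 1(W), a W ⇒ L
n=3: can move to 2, which is L ⇒ W
n=4: can move to 0, which is L ⇒ W
n=5: can move to 2, which is L ⇒ W
n=6: can move to 2, which is L ⇒ W
n=7: moves to 6(W), 4(W), 3(W), 1(W); every one is W ⇒ L
n=8: can move to 7, which is L ⇒ W
n=9: moves to 8(W), 6(W), 5(W), 3(W); every one is W ⇒ L
n=10: can move to 9, which is L ⇒ W
n=11: can move to 7, which is L ⇒ W
n=12: can move to 9, which is L ⇒ W
n=13: can move to 9, which is L ⇒ W
n=14: moves to 13(W), 11(W), 10(W), 8(W); every one is W ⇒ L
Every move from 14 reaches a W position, so the mover loses.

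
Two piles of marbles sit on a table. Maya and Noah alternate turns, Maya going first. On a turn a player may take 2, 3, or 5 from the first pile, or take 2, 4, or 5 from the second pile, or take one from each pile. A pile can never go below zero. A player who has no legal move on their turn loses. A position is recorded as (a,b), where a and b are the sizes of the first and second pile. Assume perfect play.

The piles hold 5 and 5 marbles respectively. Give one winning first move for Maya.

Move to (3,5).

Compute win/loss labels from the base case upward. A position with no move is L. Any other position is W if it can reach an L in one move, else L.
No move ever increases a pile, so every position that can arise here has a ≤ 5 and b ≤ 5; it is enough to label the cells with 0 ≤ a ≤ 5 and 0 ≤ b ≤ 5.
Every move lowers a or b (never raises either), so fill the grid row by row in increasing a, and left to right within a row: each cell's successors are then already labelled.
      b=0  b=1  b=2  b=3  b=4  b=5
a=0:    L    L    W    W    W    W
a=1:    L    W    W    L    W    W
a=2:    W    W    L    L    W    W
a=3:    W    W    L    W    W    L
a=4:    W    L    W    W    L    W
a=5:    W    W    W    W    L    W
Cells with no legal move (terminal, hence L): (0,0), (0,1), (1,0).
The remaining L cells, each justified by listing all of its moves:
(1,3): L (options (1,1)(W), (0,2)(W) are all W)
(2,2): L (options (0,2)(W), (2,0)(W), (1,1)(W) are all W)
(2,3): L (options (0,3)(W), (2,1)(W), (1,2)(W) are all W)
(3,2): L (options (1,2)(W), (0,2)(W), (3,0)(W), (2,1)(W) are all W)
(3,5): L (options (1,5)(W), (0,5)(W), (3,3)(W), (3,1)(W), (3,0)(W), (2,4)(W) are all W)
(4,1): L (options (2,1)(W), (1,1)(W), (3,0)(W) are all W)
(4,4): L (options (2,4)(W), (1,4)(W), (4,2)(W), (4,0)(W), (3,3)(W) are all W)
(5,4): L (options (3,4)(W), (2,4)(W), (0,4)(W), (5,2)(W), (5,0)(W), (4,3)(W) are all W)
Every other cell has at least one move into one of the L cells above, so it is W.
From (5,5), the L positions reachable in one move are: (3,5), (4,4). Any move reaching one of these is winning.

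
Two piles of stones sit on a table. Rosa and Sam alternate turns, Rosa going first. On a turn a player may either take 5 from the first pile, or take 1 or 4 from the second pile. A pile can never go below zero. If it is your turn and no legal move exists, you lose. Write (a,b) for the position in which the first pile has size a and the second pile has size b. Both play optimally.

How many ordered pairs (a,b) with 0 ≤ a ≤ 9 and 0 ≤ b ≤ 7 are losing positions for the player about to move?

Use the standard recursion: the mover loses at a terminal position; elsewhere, the mover wins exactly when some move hands the opponent an L position.
Every move lowers a or b (never raises either), so fill the grid row by row in increasing a, and left to right within a row: each cell's successors are then already labelled.
      b=0  b=1  b=2  b=3  b=4  b=5  b=6  b=7
a=0:    L    W    L    W    W    L    W    L
a=1:    L    W    L    W    W    L    W    L
a=2:    L    W    L    W    W    L    W    L
a=3:    L    W    L    W    W    L    W    L
a=4:    L    W    L    W    W    L    W    L
a=5:    W    L    W    L    W    W    L    W
a=6:    W    L    W    L    W    W    L    W
a=7:    W    L    W    L    W    W    L    W
a=8:    W    L    W    L    W    W    L    W
a=9:    W    L    W    L    W    W    L    W
Cells with no legal move (terminal, hence L): (0,0), (1,0), (2,0), (3,0), (4,0).
The remaining L cells, each justified by listing all of its moves:
(0,2): only reaches (0,1)(W), which is W → L
(0,5): only reaches (0,4)(W), (0,1)(W), all W → L
(0,7): only reaches (0,6)(W), (0,3)(W), all W → L
(1,2): only reaches (1,1)(W), which is W → L
(1,5): only reaches (1,4)(W), (1,1)(W), all W → L
(1,7): only reaches (1,6)(W), (1,3)(W), all W → L
(2,2): only reaches (2,1)(W), which is W → L
(2,5): only reaches (2,4)(W), (2,1)(W), all W → L
(2,7): only reaches (2,6)(W), (2,3)(W), all W → L
(3,2): only reaches (3,1)(W), which is W → L
(3,5): only reaches (3,4)(W), (3,1)(W), all W → L
(3,7): only reaches (3,6)(W), (3,3)(W), all W → L
(4,2): only reaches (4,1)(W), which is W → L
(4,5): only reaches (4,4)(W), (4,1)(W), all W → L
(4,7): only reaches (4,6)(W), (4,3)(W), all W → L
(5,1): only reaches (0,1)(W), (5,0)(W), all W → L
(5,3): only reaches (0,3)(W), (5,2)(W), all W → L
(5,6): only reaches (0,6)(W), (5,5)(W), (5,2)(W), all W → L
(6,1): only reaches (1,1)(W), (6,0)(W), all W → L
(6,3): only reaches (1,3)(W), (6,2)(W), all W → L
(6,6): only reaches (1,6)(W), (6,5)(W), (6,2)(W), all W → L
(7,1): only reaches (2,1)(W), (7,0)(W), all W → L
(7,3): only reaches (2,3)(W), (7,2)(W), all W → L
(7,6): only reaches (2,6)(W), (7,5)(W), (7,2)(W), all W → L
(8,1): only reaches (3,1)(W), (8,0)(W), all W → L
(8,3): only reaches (3,3)(W), (8,2)(W), all W → L
(8,6): only reaches (3,6)(W), (8,5)(W), (8,2)(W), all W → L
(9,1): only reaches (4,1)(W), (9,0)(W), all W → L
(9,3): only reaches (4,3)(W), (9,2)(W), all W → L
(9,6): only reaches (4,6)(W), (9,5)(W), (9,2)(W), all W → L
Every other cell has at least one move into one of the L cells above, so it is W.
L cells per row: a=0: 4, a=1: 4, a=2: 4, a=3: 4, a=4: 4, a=5: 3, a=6: 3, a=7: 3, a=8: 3, a=9: 3; total 35.

35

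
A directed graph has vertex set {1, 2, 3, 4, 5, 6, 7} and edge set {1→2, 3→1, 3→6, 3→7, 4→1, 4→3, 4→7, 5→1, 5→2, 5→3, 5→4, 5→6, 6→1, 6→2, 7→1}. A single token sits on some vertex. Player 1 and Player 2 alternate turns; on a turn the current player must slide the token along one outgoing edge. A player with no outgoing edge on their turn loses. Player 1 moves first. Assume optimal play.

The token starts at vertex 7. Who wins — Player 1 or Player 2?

Label each position W (a win for the player to move) or L (a loss). A position with no legal move is L; any other position is W exactly when some move reaches an L, and L when every move reaches a W.
Every edge goes from a vertex to one that appears earlier in the order 2, 1, 6, 7, 3, 4, 5, so processing vertices in that order labels each vertex after all of its successors.
2: no outgoing edge → L
1: reaches L-position 2 → W
6: reaches L-position 2 → W
7: only reaches 1(W), which is W → L
3: reaches L-position 7 → W
4: reaches L-position 7 → W
5: reaches L-position 2 → W
The starting position 7 is L: whatever Player 1 does, the opponent receives a W position.

Player 2 wins.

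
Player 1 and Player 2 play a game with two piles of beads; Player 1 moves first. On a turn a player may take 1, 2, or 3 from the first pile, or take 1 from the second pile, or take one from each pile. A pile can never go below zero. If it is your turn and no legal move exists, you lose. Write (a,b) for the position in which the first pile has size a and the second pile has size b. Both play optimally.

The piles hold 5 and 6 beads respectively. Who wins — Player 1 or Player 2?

Positions with no move are L. A position that does have a move is losing for the player to move precisely when every available move leads to a winning position for the opponent. Fill in the labels:
No move ever increases a pile, so every position that can arise here has a ≤ 5 and b ≤ 6; it is enough to label the cells with 0 ≤ a ≤ 5 and 0 ≤ b ≤ 6.
Every move lowers a or b (never raises either), so fill the grid row by row in increasing a, and left to right within a row: each cell's successors are then already labelled.
      b=0  b=1  b=2  b=3  b=4  b=5  b=6
a=0:    L    W    L    W    L    W    L
a=1:    W    W    W    W    W    W    W
a=2:    W    L    W    L    W    L    W
a=3:    W    W    W    W    W    W    W
a=4:    L    W    L    W    L    W    L
a=5:    W    W    W    W    W    W    W
Cells with no legal move (terminal, hence L): (0,0).
The remaining L cells, each justified by listing all of its moves:
(0,2): →(0,1)(W) only, which is W, so L
(0,4): →(0,3)(W) only, which is W, so L
(0,6): →(0,5)(W) only, which is W, so L
(2,1): →(1,1)(W), (0,1)(W), (2,0)(W), (1,0)(W) — all W, so L
(2,3): →(1,3)(W), (0,3)(W), (2,2)(W), (1,2)(W) — all W, so L
(2,5): →(1,5)(W), (0,5)(W), (2,4)(W), (1,4)(W) — all W, so L
(4,0): →(3,0)(W), (2,0)(W), (1,0)(W) — all W, so L
(4,2): →(3,2)(W), (2,2)(W), (1,2)(W), (4,1)(W), (3,1)(W) — all W, so L
(4,4): →(3,4)(W), (2,4)(W), (1,4)(W), (4,3)(W), (3,3)(W) — all W, so L
(4,6): →(3,6)(W), (2,6)(W), (1,6)(W), (4,5)(W), (3,5)(W) — all W, so L
Every other cell has at least one move into one of the L cells above, so it is W.
From (5,6) Player 1 can move to (4,6), reaching an L position.

Player 1 wins.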